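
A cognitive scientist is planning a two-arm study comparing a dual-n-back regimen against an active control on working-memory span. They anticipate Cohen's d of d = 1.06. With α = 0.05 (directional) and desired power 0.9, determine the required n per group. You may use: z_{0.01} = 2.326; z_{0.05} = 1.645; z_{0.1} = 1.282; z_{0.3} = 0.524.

For two independent groups with equal n: n = 2·((z_{α} + z_β) / d)².
z_{α} + z_β = 1.645 + 1.282 = 2.927.
n = 2 × (2.927 / 1.06)² = 2 × 2.761² = 2 × 7.62 = 15.2.
Round up to the next whole participant.

n = 16 per group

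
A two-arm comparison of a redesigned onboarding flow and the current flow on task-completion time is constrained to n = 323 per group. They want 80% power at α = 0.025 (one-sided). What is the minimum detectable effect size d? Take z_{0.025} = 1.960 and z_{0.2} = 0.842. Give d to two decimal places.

For two independent groups of n = 323 each: d_min = (z_{α} + z_β)·√(2/n).
z-sum = 1.960 + 0.842 = 2.802.
d_min = 2.802 × √(2/323) = 2.802 × 0.0787 = 0.220.

d_min ≈ 0.22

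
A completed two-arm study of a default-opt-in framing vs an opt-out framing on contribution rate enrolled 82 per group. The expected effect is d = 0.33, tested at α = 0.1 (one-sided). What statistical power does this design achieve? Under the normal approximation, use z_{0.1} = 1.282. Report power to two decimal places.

For two equal groups, power = Φ(d·√(n/2) − z_{α}).
d·√(n/2) = 0.33 × √(82/2) = 0.33 × 6.403 = 2.113.
z_β = 2.113 − 1.282 = 0.831.
Power = Φ(0.831) = 0.797.

power ≈ 0.80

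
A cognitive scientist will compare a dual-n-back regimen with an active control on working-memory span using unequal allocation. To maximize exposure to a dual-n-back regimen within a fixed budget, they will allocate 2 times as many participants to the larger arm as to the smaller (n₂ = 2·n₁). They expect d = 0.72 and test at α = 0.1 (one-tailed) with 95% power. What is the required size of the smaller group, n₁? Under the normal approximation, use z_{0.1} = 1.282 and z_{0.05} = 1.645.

With allocation ratio k = n₂/n₁ = 2, Var(x̄₁−x̄₂) = σ²(1/n₁ + 1/(k·n₁)) = σ²·(k+1)/(k·n₁).
So n₁ = (1 + 1/k)·((z_{α} + z_β)/d)² = 1.500 × (2.927/0.72)².
n₁ = 1.500 × 16.53 = 24.8.
Round up: n₁ = 25, giving n₂ = 2 × 25 = 50.

n₁ = 25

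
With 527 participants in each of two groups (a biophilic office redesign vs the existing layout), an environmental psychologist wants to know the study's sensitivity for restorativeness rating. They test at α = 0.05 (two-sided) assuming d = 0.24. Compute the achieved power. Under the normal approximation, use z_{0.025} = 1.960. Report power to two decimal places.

For two equal groups, power = Φ(d·√(n/2) − z_{α/2}).
d·√(n/2) = 0.24 × √(527/2) = 0.24 × 16.233 = 3.896.
z_β = 3.896 − 1.960 = 1.936.
Power = Φ(1.936) = 0.974.

power ≈ 0.97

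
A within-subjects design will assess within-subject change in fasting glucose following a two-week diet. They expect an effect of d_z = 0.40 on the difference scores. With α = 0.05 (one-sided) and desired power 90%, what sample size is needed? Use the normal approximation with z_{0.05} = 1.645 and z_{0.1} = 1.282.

n = 54 pairs

For a paired (one-sample on differences) test: n = ((z_{α} + z_β) / d)².
z_{α} + z_β = 1.645 + 1.282 = 2.927.
n = (2.927 / 0.40)² = 7.317² = 53.55.
Round up.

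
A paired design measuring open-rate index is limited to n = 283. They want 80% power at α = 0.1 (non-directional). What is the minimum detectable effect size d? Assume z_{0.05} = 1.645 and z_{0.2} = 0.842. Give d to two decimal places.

For a single sample (or paired design) of n = 283: d_min = (z_{α/2} + z_β)/√n.
z-sum = 1.645 + 0.842 = 2.487.
d_min = 2.487 / √283 = 2.487 / 16.823 = 0.148.

d_min ≈ 0.15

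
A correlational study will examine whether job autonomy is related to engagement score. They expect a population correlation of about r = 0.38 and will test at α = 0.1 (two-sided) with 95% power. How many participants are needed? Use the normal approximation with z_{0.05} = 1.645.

n = 71

Fisher's z: C = ½·ln((1+r)/(1−r)) = ½·ln(2.2258) = 0.4001.
n = ((z_{α/2} + z_β)/C)² + 3.
(1.645 + 1.645) / 0.4001 = 3.290 / 0.4001 = 8.223.
n = 8.223² + 3 = 67.62 + 3 = 70.6.
Round up.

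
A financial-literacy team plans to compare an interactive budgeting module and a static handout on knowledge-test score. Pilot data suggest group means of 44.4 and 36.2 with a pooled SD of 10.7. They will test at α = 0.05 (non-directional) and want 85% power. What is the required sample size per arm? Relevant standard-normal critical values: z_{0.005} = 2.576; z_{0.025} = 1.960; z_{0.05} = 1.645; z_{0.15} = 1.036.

n = 31 per group

Cohen's d = |M₁ − M₂| / SD_pooled = |44.4 − 36.2| / 10.7 = 8.2 / 10.7 = 0.766.
For two independent groups with equal n: n = 2·((z_{α/2} + z_β) / d)².
z_{α/2} + z_β = 1.960 + 1.036 = 2.996.
n = 2 × (2.996 / 0.766)² = 2 × 3.911² = 2 × 15.30 = 30.6.
Round up to the next whole participant.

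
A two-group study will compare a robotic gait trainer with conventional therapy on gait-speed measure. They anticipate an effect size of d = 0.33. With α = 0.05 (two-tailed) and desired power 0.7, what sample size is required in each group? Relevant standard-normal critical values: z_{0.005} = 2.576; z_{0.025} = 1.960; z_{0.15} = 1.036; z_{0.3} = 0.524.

For two independent groups with equal n: n = 2·((z_{α/2} + z_β) / d)².
z_{α/2} + z_β = 1.960 + 0.524 = 2.484.
n = 2 × (2.484 / 0.33)² = 2 × 7.527² = 2 × 56.66 = 113.3.
Round up to the next whole participant.

n = 114 per group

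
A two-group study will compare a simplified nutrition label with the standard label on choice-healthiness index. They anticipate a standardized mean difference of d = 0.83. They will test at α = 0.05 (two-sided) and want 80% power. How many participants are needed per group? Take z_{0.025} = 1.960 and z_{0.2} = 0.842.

For two independent groups with equal n: n = 2·((z_{α/2} + z_β) / d)².
z_{α/2} + z_β = 1.960 + 0.842 = 2.802.
n = 2 × (2.802 / 0.83)² = 2 × 3.376² = 2 × 11.40 = 22.8.
Round up to the next whole participant.

n = 23 per group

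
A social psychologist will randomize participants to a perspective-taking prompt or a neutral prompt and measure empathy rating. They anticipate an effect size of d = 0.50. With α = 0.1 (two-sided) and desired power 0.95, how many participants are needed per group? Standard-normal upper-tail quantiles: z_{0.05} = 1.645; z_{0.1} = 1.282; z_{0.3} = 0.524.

For two independent groups with equal n: n = 2·((z_{α/2} + z_β) / d)².
z_{α/2} + z_β = 1.645 + 1.645 = 3.290.
n = 2 × (3.290 / 0.50)² = 2 × 6.580² = 2 × 43.30 = 86.6.
Round up to the next whole participant.

n = 87 per group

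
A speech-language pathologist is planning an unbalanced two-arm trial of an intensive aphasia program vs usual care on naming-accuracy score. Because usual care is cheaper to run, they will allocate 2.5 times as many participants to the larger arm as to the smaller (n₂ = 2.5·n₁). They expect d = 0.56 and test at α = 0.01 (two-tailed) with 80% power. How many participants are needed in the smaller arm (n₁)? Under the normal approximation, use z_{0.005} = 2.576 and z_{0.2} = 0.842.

n₁ = 53

With allocation ratio k = n₂/n₁ = 2.5, Var(x̄₁−x̄₂) = σ²(1/n₁ + 1/(k·n₁)) = σ²·(k+1)/(k·n₁).
So n₁ = (1 + 1/k)·((z_{α/2} + z_β)/d)² = 1.400 × (3.418/0.56)².
n₁ = 1.400 × 37.25 = 52.2.
Round up: n₁ = 53, giving n₂ = ⌈2.5 × 53⌉ = ⌈132.5⌉ = 133.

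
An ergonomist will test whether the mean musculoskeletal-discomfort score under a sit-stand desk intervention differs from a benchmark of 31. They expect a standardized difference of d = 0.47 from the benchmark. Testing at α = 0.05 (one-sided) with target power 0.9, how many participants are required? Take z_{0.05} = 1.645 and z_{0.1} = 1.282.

For a one-sample test: n = ((z_{α} + z_β) / d)².
z_{α} + z_β = 1.645 + 1.282 = 2.927.
n = (2.927 / 0.47)² = 6.228² = 38.78.
Round up.

n = 39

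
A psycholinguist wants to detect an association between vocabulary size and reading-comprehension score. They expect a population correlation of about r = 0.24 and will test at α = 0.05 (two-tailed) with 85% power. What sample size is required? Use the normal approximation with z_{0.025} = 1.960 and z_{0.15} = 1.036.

Fisher's z: C = ½·ln((1+r)/(1−r)) = ½·ln(1.6316) = 0.2448.
n = ((z_{α/2} + z_β)/C)² + 3.
(1.960 + 1.036) / 0.2448 = 2.996 / 0.2448 = 12.239.
n = 12.239² + 3 = 149.78 + 3 = 152.8.
Round up.

n = 153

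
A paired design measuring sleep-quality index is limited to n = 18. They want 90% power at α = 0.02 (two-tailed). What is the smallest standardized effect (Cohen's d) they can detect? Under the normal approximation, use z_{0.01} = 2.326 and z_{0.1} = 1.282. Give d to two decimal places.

d_min ≈ 0.85

For a single sample (or paired design) of n = 18: d_min = (z_{α/2} + z_β)/√n.
z-sum = 2.326 + 1.282 = 3.608.
d_min = 3.608 / √18 = 3.608 / 4.243 = 0.850.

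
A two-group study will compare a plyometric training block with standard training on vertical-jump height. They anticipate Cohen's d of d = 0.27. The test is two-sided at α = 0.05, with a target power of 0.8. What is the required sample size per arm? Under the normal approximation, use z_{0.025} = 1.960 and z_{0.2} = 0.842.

n = 216 per group

For two independent groups with equal n: n = 2·((z_{α/2} + z_β) / d)².
z_{α/2} + z_β = 1.960 + 0.842 = 2.802.
n = 2 × (2.802 / 0.27)² = 2 × 10.378² = 2 × 107.70 = 215.4.
Round up to the next whole participant.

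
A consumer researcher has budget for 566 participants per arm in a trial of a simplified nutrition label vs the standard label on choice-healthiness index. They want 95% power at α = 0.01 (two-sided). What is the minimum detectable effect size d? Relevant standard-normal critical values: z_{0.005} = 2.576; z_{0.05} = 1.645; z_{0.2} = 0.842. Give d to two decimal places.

d_min ≈ 0.25

For two independent groups of n = 566 each: d_min = (z_{α/2} + z_β)·√(2/n).
z-sum = 2.576 + 1.645 = 4.221.
d_min = 4.221 × √(2/566) = 4.221 × 0.0594 = 0.251.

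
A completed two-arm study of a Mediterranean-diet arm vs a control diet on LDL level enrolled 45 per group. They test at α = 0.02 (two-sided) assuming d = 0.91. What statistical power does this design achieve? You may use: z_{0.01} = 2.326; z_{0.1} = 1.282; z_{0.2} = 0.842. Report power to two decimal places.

power ≈ 0.98

For two equal groups, power = Φ(d·√(n/2) − z_{α/2}).
d·√(n/2) = 0.91 × √(45/2) = 0.91 × 4.743 = 4.317.
z_β = 4.317 − 2.326 = 1.991.
Power = Φ(1.991) = 0.977.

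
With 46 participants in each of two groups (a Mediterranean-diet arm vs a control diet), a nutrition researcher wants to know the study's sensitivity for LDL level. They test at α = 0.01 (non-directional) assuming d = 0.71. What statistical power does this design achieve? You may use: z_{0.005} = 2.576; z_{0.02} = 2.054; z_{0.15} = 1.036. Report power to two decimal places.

For two equal groups, power = Φ(d·√(n/2) − z_{α/2}).
d·√(n/2) = 0.71 × √(46/2) = 0.71 × 4.796 = 3.405.
z_β = 3.405 − 2.576 = 0.829.
Power = Φ(0.829) = 0.796.

power ≈ 0.80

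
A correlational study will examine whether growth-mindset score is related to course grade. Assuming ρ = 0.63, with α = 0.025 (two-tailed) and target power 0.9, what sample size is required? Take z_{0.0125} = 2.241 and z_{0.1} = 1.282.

n = 26

Fisher's z: C = ½·ln((1+r)/(1−r)) = ½·ln(4.4054) = 0.7414.
n = ((z_{α/2} + z_β)/C)² + 3.
(2.241 + 1.282) / 0.7414 = 3.523 / 0.7414 = 4.752.
n = 4.752² + 3 = 22.58 + 3 = 25.6.
Round up.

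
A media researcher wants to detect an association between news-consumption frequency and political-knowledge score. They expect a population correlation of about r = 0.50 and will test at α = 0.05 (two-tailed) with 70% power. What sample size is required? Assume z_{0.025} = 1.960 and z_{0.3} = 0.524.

Fisher's z: C = ½·ln((1+r)/(1−r)) = ½·ln(3.0000) = 0.5493.
n = ((z_{α/2} + z_β)/C)² + 3.
(1.960 + 0.524) / 0.5493 = 2.484 / 0.5493 = 4.522.
n = 4.522² + 3 = 20.45 + 3 = 23.4.
Round up.

n = 24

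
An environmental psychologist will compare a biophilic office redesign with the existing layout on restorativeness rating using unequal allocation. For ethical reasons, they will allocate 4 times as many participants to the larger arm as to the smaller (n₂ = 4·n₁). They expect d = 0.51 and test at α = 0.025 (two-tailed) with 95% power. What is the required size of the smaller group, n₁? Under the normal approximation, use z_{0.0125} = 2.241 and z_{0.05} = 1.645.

n₁ = 73

With allocation ratio k = n₂/n₁ = 4, Var(x̄₁−x̄₂) = σ²(1/n₁ + 1/(k·n₁)) = σ²·(k+1)/(k·n₁).
So n₁ = (1 + 1/k)·((z_{α/2} + z_β)/d)² = 1.250 × (3.886/0.51)².
n₁ = 1.250 × 58.06 = 72.6.
Round up: n₁ = 73, giving n₂ = 4 × 73 = 292.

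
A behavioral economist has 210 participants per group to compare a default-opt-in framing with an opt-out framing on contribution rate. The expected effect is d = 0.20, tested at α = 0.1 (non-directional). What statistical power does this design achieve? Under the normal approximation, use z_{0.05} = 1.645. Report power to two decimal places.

For two equal groups, power = Φ(d·√(n/2) − z_{α/2}).
d·√(n/2) = 0.20 × √(210/2) = 0.20 × 10.247 = 2.049.
z_β = 2.049 − 1.645 = 0.404.
Power = Φ(0.404) = 0.657.

power ≈ 0.66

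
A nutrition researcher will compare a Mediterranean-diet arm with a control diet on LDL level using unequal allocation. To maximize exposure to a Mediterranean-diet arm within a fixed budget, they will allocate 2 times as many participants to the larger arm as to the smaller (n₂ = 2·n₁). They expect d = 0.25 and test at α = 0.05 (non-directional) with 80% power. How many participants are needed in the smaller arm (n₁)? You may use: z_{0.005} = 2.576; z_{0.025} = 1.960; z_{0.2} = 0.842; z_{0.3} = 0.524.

n₁ = 189

With allocation ratio k = n₂/n₁ = 2, Var(x̄₁−x̄₂) = σ²(1/n₁ + 1/(k·n₁)) = σ²·(k+1)/(k·n₁).
So n₁ = (1 + 1/k)·((z_{α/2} + z_β)/d)² = 1.500 × (2.802/0.25)².
n₁ = 1.500 × 125.62 = 188.4.
Round up: n₁ = 189, giving n₂ = 2 × 189 = 378.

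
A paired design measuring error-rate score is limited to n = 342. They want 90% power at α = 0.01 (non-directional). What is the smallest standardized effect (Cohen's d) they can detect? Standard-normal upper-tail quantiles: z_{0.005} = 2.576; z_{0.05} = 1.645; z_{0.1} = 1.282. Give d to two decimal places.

For a single sample (or paired design) of n = 342: d_min = (z_{α/2} + z_β)/√n.
z-sum = 2.576 + 1.282 = 3.858.
d_min = 3.858 / √342 = 3.858 / 18.493 = 0.209.

d_min ≈ 0.21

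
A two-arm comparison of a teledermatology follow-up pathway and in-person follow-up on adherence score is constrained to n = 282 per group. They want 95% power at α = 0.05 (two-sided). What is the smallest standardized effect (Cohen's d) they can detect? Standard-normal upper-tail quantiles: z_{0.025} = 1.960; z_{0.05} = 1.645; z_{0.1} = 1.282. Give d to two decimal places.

d_min ≈ 0.30

For two independent groups of n = 282 each: d_min = (z_{α/2} + z_β)·√(2/n).
z-sum = 1.960 + 1.645 = 3.605.
d_min = 3.605 × √(2/282) = 3.605 × 0.0842 = 0.304.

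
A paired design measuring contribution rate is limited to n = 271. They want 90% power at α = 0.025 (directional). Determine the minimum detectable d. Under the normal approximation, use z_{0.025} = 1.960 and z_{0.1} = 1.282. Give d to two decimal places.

For a single sample (or paired design) of n = 271: d_min = (z_{α} + z_β)/√n.
z-sum = 1.960 + 1.282 = 3.242.
d_min = 3.242 / √271 = 3.242 / 16.462 = 0.197.

d_min ≈ 0.20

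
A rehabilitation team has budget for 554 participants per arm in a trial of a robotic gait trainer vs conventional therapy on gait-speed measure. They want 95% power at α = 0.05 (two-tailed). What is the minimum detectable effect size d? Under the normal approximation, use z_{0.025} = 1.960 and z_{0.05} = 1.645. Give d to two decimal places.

For two independent groups of n = 554 each: d_min = (z_{α/2} + z_β)·√(2/n).
z-sum = 1.960 + 1.645 = 3.605.
d_min = 3.605 × √(2/554) = 3.605 × 0.0601 = 0.217.

d_min ≈ 0.22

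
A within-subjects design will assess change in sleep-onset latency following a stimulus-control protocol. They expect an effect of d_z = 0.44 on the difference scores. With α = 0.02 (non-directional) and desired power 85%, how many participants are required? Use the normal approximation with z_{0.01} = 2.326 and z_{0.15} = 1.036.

n = 59 pairs

For a paired (one-sample on differences) test: n = ((z_{α/2} + z_β) / d)².
z_{α/2} + z_β = 2.326 + 1.036 = 3.362.
n = (3.362 / 0.44)² = 7.641² = 58.38.
Round up.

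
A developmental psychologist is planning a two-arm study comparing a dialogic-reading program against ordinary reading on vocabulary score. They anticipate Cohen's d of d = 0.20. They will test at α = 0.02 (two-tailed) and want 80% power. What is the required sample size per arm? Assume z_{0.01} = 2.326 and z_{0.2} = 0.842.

For two independent groups with equal n: n = 2·((z_{α/2} + z_β) / d)².
z_{α/2} + z_β = 2.326 + 0.842 = 3.168.
n = 2 × (3.168 / 0.20)² = 2 × 15.840² = 2 × 250.91 = 501.8.
Round up to the next whole participant.

n = 502 per group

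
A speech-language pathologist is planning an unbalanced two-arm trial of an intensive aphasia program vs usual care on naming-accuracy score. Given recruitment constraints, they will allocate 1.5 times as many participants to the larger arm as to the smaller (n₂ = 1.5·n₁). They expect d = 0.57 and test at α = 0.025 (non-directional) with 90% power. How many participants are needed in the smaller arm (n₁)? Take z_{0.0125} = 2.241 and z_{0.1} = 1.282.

With allocation ratio k = n₂/n₁ = 1.5, Var(x̄₁−x̄₂) = σ²(1/n₁ + 1/(k·n₁)) = σ²·(k+1)/(k·n₁).
So n₁ = (1 + 1/k)·((z_{α/2} + z_β)/d)² = 1.667 × (3.523/0.57)².
n₁ = 1.667 × 38.20 = 63.7.
Round up: n₁ = 64, giving n₂ = 1.5 × 64 = 96.

n₁ = 64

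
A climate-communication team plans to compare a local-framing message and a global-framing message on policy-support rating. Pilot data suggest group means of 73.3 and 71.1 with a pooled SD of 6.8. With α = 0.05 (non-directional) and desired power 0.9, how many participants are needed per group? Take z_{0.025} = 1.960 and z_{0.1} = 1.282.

n = 201 per group

Cohen's d = |M₁ − M₂| / SD_pooled = |73.3 − 71.1| / 6.8 = 2.2 / 6.8 = 0.324.
For two independent groups with equal n: n = 2·((z_{α/2} + z_β) / d)².
z_{α/2} + z_β = 1.960 + 1.282 = 3.242.
n = 2 × (3.242 / 0.324)² = 2 × 10.006² = 2 × 100.12 = 200.2.
Round up to the next whole participant.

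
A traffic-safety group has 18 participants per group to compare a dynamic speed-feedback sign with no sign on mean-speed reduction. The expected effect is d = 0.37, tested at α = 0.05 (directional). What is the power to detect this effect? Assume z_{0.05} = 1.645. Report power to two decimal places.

power ≈ 0.30

For two equal groups, power = Φ(d·√(n/2) − z_{α}).
d·√(n/2) = 0.37 × √(18/2) = 0.37 × 3.000 = 1.110.
z_β = 1.110 − 1.645 = -0.535.
Power = Φ(-0.535) = 0.296.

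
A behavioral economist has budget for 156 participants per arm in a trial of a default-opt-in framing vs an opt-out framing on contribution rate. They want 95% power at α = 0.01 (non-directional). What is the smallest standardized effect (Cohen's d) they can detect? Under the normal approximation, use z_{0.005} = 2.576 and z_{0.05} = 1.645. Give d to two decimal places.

d_min ≈ 0.48

For two independent groups of n = 156 each: d_min = (z_{α/2} + z_β)·√(2/n).
z-sum = 2.576 + 1.645 = 4.221.
d_min = 4.221 × √(2/156) = 4.221 × 0.1132 = 0.478.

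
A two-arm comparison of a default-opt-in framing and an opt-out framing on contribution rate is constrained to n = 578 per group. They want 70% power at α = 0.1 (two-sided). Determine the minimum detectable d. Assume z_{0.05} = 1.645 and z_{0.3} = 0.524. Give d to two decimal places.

For two independent groups of n = 578 each: d_min = (z_{α/2} + z_β)·√(2/n).
z-sum = 1.645 + 0.524 = 2.169.
d_min = 2.169 × √(2/578) = 2.169 × 0.0588 = 0.128.

d_min ≈ 0.13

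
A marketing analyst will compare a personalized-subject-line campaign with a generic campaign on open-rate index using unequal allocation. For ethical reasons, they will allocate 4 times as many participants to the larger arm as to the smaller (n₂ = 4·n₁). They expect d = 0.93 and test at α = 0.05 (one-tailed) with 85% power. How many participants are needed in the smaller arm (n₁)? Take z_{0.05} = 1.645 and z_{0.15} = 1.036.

n₁ = 11

With allocation ratio k = n₂/n₁ = 4, Var(x̄₁−x̄₂) = σ²(1/n₁ + 1/(k·n₁)) = σ²·(k+1)/(k·n₁).
So n₁ = (1 + 1/k)·((z_{α} + z_β)/d)² = 1.250 × (2.681/0.93)².
n₁ = 1.250 × 8.31 = 10.4.
Round up: n₁ = 11, giving n₂ = 4 × 11 = 44.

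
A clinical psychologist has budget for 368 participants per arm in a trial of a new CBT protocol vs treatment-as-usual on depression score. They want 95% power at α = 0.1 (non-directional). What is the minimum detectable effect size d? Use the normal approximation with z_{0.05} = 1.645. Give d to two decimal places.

d_min ≈ 0.24

For two independent groups of n = 368 each: d_min = (z_{α/2} + z_β)·√(2/n).
z-sum = 1.645 + 1.645 = 3.290.
d_min = 3.290 × √(2/368) = 3.290 × 0.0737 = 0.243.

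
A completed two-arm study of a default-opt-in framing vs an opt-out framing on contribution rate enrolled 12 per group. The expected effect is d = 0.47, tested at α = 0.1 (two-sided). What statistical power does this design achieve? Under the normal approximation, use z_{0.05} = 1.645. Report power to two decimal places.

For two equal groups, power = Φ(d·√(n/2) − z_{α/2}).
d·√(n/2) = 0.47 × √(12/2) = 0.47 × 2.449 = 1.151.
z_β = 1.151 − 1.645 = -0.494.
Power = Φ(-0.494) = 0.311.

power ≈ 0.31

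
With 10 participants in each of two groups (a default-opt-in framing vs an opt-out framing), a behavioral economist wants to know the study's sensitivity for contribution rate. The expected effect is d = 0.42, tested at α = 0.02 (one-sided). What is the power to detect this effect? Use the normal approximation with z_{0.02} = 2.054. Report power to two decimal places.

For two equal groups, power = Φ(d·√(n/2) − z_{α}).
d·√(n/2) = 0.42 × √(10/2) = 0.42 × 2.236 = 0.939.
z_β = 0.939 − 2.054 = -1.115.
Power = Φ(-1.115) = 0.132.

power ≈ 0.13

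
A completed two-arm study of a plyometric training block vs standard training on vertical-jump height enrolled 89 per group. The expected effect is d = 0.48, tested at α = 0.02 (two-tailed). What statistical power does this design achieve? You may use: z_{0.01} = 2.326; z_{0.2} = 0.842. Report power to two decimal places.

power ≈ 0.81

For two equal groups, power = Φ(d·√(n/2) − z_{α/2}).
d·√(n/2) = 0.48 × √(89/2) = 0.48 × 6.671 = 3.202.
z_β = 3.202 − 2.326 = 0.876.
Power = Φ(0.876) = 0.809.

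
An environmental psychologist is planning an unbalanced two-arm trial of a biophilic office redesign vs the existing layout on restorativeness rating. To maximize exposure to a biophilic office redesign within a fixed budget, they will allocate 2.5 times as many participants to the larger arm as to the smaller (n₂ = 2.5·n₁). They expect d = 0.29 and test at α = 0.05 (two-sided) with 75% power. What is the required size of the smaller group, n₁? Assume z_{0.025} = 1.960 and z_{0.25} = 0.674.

n₁ = 116

With allocation ratio k = n₂/n₁ = 2.5, Var(x̄₁−x̄₂) = σ²(1/n₁ + 1/(k·n₁)) = σ²·(k+1)/(k·n₁).
So n₁ = (1 + 1/k)·((z_{α/2} + z_β)/d)² = 1.400 × (2.634/0.29)².
n₁ = 1.400 × 82.50 = 115.5.
Round up: n₁ = 116, giving n₂ = 2.5 × 116 = 290.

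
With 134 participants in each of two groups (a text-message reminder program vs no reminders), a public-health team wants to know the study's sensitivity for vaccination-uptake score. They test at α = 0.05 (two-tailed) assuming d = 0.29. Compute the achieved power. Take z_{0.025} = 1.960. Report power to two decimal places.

power ≈ 0.66

For two equal groups, power = Φ(d·√(n/2) − z_{α/2}).
d·√(n/2) = 0.29 × √(134/2) = 0.29 × 8.185 = 2.374.
z_β = 2.374 − 1.960 = 0.414.
Power = Φ(0.414) = 0.660.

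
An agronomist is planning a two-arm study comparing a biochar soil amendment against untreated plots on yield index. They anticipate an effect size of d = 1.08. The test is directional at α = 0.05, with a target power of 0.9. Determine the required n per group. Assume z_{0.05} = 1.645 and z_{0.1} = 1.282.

For two independent groups with equal n: n = 2·((z_{α} + z_β) / d)².
z_{α} + z_β = 1.645 + 1.282 = 2.927.
n = 2 × (2.927 / 1.08)² = 2 × 2.710² = 2 × 7.35 = 14.7.
Round up to the next whole participant.

n = 15 per group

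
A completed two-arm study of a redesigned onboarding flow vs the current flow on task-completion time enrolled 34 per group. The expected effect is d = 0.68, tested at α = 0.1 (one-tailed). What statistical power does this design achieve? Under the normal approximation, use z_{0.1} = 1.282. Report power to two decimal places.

For two equal groups, power = Φ(d·√(n/2) − z_{α}).
d·√(n/2) = 0.68 × √(34/2) = 0.68 × 4.123 = 2.804.
z_β = 2.804 − 1.282 = 1.522.
Power = Φ(1.522) = 0.936.

power ≈ 0.94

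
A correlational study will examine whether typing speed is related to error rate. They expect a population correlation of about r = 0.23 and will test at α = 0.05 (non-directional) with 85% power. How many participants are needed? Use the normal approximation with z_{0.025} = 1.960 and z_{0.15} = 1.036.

Fisher's z: C = ½·ln((1+r)/(1−r)) = ½·ln(1.5974) = 0.2342.
n = ((z_{α/2} + z_β)/C)² + 3.
(1.960 + 1.036) / 0.2342 = 2.996 / 0.2342 = 12.792.
n = 12.792² + 3 = 163.65 + 3 = 166.6.
Round up.

n = 167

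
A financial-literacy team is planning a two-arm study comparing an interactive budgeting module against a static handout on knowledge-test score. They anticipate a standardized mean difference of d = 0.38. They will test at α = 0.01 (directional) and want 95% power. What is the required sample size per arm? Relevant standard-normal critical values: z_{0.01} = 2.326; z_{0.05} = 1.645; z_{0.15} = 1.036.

n = 219 per group

For two independent groups with equal n: n = 2·((z_{α} + z_β) / d)².
z_{α} + z_β = 2.326 + 1.645 = 3.971.
n = 2 × (3.971 / 0.38)² = 2 × 10.450² = 2 × 109.20 = 218.4.
Round up to the next whole participant.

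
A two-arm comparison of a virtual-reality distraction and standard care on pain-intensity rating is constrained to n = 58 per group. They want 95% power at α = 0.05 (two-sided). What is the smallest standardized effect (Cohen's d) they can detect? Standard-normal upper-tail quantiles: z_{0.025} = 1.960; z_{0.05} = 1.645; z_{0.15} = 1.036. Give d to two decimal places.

d_min ≈ 0.67

For two independent groups of n = 58 each: d_min = (z_{α/2} + z_β)·√(2/n).
z-sum = 1.960 + 1.645 = 3.605.
d_min = 3.605 × √(2/58) = 3.605 × 0.1857 = 0.669.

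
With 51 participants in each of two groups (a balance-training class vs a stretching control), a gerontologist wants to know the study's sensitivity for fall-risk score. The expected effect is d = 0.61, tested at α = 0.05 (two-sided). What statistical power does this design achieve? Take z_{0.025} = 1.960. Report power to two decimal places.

For two equal groups, power = Φ(d·√(n/2) − z_{α/2}).
d·√(n/2) = 0.61 × √(51/2) = 0.61 × 5.050 = 3.080.
z_β = 3.080 − 1.960 = 1.120.
Power = Φ(1.120) = 0.869.

power ≈ 0.87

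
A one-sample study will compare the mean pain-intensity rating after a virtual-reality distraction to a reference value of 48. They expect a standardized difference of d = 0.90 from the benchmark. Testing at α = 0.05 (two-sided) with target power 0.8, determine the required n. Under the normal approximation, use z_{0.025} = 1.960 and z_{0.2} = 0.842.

For a one-sample test: n = ((z_{α/2} + z_β) / d)².
z_{α/2} + z_β = 1.960 + 0.842 = 2.802.
n = (2.802 / 0.90)² = 3.113² = 9.69.
Round up.

n = 10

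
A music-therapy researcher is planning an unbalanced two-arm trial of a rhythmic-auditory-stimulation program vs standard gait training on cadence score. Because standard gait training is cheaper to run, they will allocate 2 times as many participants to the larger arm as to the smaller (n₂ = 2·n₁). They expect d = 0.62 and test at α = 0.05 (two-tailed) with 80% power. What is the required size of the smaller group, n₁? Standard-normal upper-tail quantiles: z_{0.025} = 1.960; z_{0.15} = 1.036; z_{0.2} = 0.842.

With allocation ratio k = n₂/n₁ = 2, Var(x̄₁−x̄₂) = σ²(1/n₁ + 1/(k·n₁)) = σ²·(k+1)/(k·n₁).
So n₁ = (1 + 1/k)·((z_{α/2} + z_β)/d)² = 1.500 × (2.802/0.62)².
n₁ = 1.500 × 20.42 = 30.6.
Round up: n₁ = 31, giving n₂ = 2 × 31 = 62.

n₁ = 31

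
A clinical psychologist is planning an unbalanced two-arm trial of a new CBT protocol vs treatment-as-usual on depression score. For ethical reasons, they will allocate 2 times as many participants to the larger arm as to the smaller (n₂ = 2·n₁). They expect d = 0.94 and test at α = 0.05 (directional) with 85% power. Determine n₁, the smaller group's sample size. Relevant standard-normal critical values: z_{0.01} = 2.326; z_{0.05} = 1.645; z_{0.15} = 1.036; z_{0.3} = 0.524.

n₁ = 13

With allocation ratio k = n₂/n₁ = 2, Var(x̄₁−x̄₂) = σ²(1/n₁ + 1/(k·n₁)) = σ²·(k+1)/(k·n₁).
So n₁ = (1 + 1/k)·((z_{α} + z_β)/d)² = 1.500 × (2.681/0.94)².
n₁ = 1.500 × 8.13 = 12.2.
Round up: n₁ = 13, giving n₂ = 2 × 13 = 26.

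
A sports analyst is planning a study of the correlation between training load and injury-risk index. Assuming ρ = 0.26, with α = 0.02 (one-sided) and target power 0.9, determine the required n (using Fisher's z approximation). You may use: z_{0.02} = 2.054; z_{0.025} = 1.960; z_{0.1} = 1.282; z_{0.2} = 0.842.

n = 161

Fisher's z: C = ½·ln((1+r)/(1−r)) = ½·ln(1.7027) = 0.2661.
n = ((z_{α} + z_β)/C)² + 3.
(2.054 + 1.282) / 0.2661 = 3.336 / 0.2661 = 12.537.
n = 12.537² + 3 = 157.17 + 3 = 160.2.
Round up.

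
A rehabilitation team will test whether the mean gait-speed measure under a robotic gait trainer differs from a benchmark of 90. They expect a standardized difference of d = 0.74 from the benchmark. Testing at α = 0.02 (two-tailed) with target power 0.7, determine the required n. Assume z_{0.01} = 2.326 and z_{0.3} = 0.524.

For a one-sample test: n = ((z_{α/2} + z_β) / d)².
z_{α/2} + z_β = 2.326 + 0.524 = 2.850.
n = (2.850 / 0.74)² = 3.851² = 14.83.
Round up.

n = 15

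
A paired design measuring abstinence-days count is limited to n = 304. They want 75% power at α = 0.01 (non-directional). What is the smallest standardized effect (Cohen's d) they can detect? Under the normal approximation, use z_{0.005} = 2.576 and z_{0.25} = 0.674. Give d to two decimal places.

For a single sample (or paired design) of n = 304: d_min = (z_{α/2} + z_β)/√n.
z-sum = 2.576 + 0.674 = 3.250.
d_min = 3.250 / √304 = 3.250 / 17.436 = 0.186.

d_min ≈ 0.19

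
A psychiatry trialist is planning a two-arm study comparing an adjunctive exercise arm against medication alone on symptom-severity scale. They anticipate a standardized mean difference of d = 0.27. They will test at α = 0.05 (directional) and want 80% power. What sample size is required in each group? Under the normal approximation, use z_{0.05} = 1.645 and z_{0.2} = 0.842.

For two independent groups with equal n: n = 2·((z_{α} + z_β) / d)².
z_{α} + z_β = 1.645 + 0.842 = 2.487.
n = 2 × (2.487 / 0.27)² = 2 × 9.211² = 2 × 84.84 = 169.7.
Round up to the next whole participant.

n = 170 per group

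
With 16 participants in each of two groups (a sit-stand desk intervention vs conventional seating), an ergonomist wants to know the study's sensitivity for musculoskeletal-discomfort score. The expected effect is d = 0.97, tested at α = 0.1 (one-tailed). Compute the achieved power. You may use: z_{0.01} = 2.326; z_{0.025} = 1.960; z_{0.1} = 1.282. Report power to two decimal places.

power ≈ 0.93

For two equal groups, power = Φ(d·√(n/2) − z_{α}).
d·√(n/2) = 0.97 × √(16/2) = 0.97 × 2.828 = 2.744.
z_β = 2.744 − 1.282 = 1.462.
Power = Φ(1.462) = 0.928.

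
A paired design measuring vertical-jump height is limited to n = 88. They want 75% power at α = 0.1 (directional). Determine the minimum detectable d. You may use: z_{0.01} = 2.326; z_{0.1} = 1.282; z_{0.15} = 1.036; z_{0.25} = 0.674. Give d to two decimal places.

d_min ≈ 0.21

For a single sample (or paired design) of n = 88: d_min = (z_{α} + z_β)/√n.
z-sum = 1.282 + 0.674 = 1.956.
d_min = 1.956 / √88 = 1.956 / 9.381 = 0.209.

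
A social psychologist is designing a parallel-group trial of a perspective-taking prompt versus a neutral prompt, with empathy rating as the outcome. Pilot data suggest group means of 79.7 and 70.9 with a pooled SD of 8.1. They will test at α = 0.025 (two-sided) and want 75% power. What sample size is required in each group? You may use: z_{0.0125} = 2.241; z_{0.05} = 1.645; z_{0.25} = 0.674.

Cohen's d = |M₁ − M₂| / SD_pooled = |79.7 − 70.9| / 8.1 = 8.8 / 8.1 = 1.086.
For two independent groups with equal n: n = 2·((z_{α/2} + z_β) / d)².
z_{α/2} + z_β = 2.241 + 0.674 = 2.915.
n = 2 × (2.915 / 1.086)² = 2 × 2.684² = 2 × 7.20 = 14.4.
Round up to the next whole participant.

n = 15 per group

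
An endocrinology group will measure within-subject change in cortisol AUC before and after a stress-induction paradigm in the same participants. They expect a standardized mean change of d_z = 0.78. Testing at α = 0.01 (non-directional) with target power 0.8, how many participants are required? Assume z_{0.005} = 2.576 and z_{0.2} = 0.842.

n = 20 pairs

For a paired (one-sample on differences) test: n = ((z_{α/2} + z_β) / d)².
z_{α/2} + z_β = 2.576 + 0.842 = 3.418.
n = (3.418 / 0.78)² = 4.382² = 19.20.
Round up.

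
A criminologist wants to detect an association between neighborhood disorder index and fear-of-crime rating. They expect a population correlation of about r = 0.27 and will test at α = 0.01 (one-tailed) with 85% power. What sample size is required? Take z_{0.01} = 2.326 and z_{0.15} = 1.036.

Fisher's z: C = ½·ln((1+r)/(1−r)) = ½·ln(1.7397) = 0.2769.
n = ((z_{α} + z_β)/C)² + 3.
(2.326 + 1.036) / 0.2769 = 3.362 / 0.2769 = 12.142.
n = 12.142² + 3 = 147.42 + 3 = 150.4.
Round up.

n = 151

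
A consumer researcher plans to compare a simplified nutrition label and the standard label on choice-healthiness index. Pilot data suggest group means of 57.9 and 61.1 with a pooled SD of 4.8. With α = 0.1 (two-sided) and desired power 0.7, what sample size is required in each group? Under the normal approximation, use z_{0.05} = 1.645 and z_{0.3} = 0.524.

Cohen's d = |M₁ − M₂| / SD_pooled = |57.9 − 61.1| / 4.8 = 3.2 / 4.8 = 0.667.
For two independent groups with equal n: n = 2·((z_{α/2} + z_β) / d)².
z_{α/2} + z_β = 1.645 + 0.524 = 2.169.
n = 2 × (2.169 / 0.667)² = 2 × 3.252² = 2 × 10.57 = 21.1.
Round up to the next whole participant.

n = 22 per group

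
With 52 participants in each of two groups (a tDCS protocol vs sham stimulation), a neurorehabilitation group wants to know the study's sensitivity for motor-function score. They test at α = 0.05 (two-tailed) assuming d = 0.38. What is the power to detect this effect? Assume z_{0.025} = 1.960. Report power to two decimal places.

For two equal groups, power = Φ(d·√(n/2) − z_{α/2}).
d·√(n/2) = 0.38 × √(52/2) = 0.38 × 5.099 = 1.938.
z_β = 1.938 − 1.960 = -0.022.
Power = Φ(-0.022) = 0.491.

power ≈ 0.49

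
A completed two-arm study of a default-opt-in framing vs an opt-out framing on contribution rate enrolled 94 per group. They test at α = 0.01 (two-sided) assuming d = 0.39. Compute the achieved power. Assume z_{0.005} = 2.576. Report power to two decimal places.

power ≈ 0.54

For two equal groups, power = Φ(d·√(n/2) − z_{α/2}).
d·√(n/2) = 0.39 × √(94/2) = 0.39 × 6.856 = 2.674.
z_β = 2.674 − 2.576 = 0.098.
Power = Φ(0.098) = 0.539.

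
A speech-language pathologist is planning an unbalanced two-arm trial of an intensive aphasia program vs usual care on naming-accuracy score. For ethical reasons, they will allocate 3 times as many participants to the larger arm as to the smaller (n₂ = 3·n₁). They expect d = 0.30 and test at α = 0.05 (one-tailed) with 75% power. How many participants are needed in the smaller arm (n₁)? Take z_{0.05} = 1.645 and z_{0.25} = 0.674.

n₁ = 80

With allocation ratio k = n₂/n₁ = 3, Var(x̄₁−x̄₂) = σ²(1/n₁ + 1/(k·n₁)) = σ²·(k+1)/(k·n₁).
So n₁ = (1 + 1/k)·((z_{α} + z_β)/d)² = 1.333 × (2.319/0.30)².
n₁ = 1.333 × 59.75 = 79.7.
Round up: n₁ = 80, giving n₂ = 3 × 80 = 240.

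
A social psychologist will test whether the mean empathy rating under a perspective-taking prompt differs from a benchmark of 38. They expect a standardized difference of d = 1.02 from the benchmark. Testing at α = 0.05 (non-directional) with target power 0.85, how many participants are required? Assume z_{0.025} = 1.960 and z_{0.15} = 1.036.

For a one-sample test: n = ((z_{α/2} + z_β) / d)².
z_{α/2} + z_β = 1.960 + 1.036 = 2.996.
n = (2.996 / 1.02)² = 2.937² = 8.63.
Round up.

n = 9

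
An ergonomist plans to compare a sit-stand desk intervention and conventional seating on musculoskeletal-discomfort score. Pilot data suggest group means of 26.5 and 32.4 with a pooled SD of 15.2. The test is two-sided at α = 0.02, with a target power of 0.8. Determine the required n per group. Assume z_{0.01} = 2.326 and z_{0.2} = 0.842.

Cohen's d = |M₁ − M₂| / SD_pooled = |26.5 − 32.4| / 15.2 = 5.9 / 15.2 = 0.388.
For two independent groups with equal n: n = 2·((z_{α/2} + z_β) / d)².
z_{α/2} + z_β = 2.326 + 0.842 = 3.168.
n = 2 × (3.168 / 0.388)² = 2 × 8.165² = 2 × 66.67 = 133.3.
Round up to the next whole participant.

n = 134 per group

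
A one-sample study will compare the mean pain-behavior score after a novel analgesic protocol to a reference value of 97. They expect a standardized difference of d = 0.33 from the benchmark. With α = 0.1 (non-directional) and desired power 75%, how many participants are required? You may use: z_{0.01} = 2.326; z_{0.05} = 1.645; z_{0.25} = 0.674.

For a one-sample test: n = ((z_{α/2} + z_β) / d)².
z_{α/2} + z_β = 1.645 + 0.674 = 2.319.
n = (2.319 / 0.33)² = 7.027² = 49.38.
Round up.

n = 50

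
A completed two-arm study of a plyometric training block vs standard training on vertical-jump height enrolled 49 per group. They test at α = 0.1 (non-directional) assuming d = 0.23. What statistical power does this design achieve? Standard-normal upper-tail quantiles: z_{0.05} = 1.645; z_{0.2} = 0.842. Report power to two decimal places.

power ≈ 0.31

For two equal groups, power = Φ(d·√(n/2) − z_{α/2}).
d·√(n/2) = 0.23 × √(49/2) = 0.23 × 4.950 = 1.138.
z_β = 1.138 − 1.645 = -0.507.
Power = Φ(-0.507) = 0.306.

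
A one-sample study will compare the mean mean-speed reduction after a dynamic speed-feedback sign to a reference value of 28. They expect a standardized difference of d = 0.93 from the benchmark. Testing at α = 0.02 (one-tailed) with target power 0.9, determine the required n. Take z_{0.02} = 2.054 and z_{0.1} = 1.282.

For a one-sample test: n = ((z_{α} + z_β) / d)².
z_{α} + z_β = 2.054 + 1.282 = 3.336.
n = (3.336 / 0.93)² = 3.587² = 12.87.
Round up.

n = 13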